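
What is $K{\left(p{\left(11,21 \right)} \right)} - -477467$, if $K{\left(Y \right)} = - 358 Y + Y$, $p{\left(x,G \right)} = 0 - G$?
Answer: $484964$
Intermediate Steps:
$p{\left(x,G \right)} = - G$
$K{\left(Y \right)} = - 357 Y$
$K{\left(p{\left(11,21 \right)} \right)} - -477467 = - 357 \left(\left(-1\right) 21\right) - -477467 = \left(-357\right) \left(-21\right) + 477467 = 7497 + 477467 = 484964$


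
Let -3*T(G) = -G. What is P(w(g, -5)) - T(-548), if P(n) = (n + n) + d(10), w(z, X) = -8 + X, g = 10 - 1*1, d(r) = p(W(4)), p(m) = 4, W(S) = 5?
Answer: 482/3 ≈ 160.67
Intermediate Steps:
d(r) = 4
g = 9 (g = 10 - 1 = 9)
P(n) = 4 + 2*n (P(n) = (n + n) + 4 = 2*n + 4 = 4 + 2*n)
T(G) = G/3 (T(G) = -(-1)*G/3 = G/3)
P(w(g, -5)) - T(-548) = (4 + 2*(-8 - 5)) - (-548)/3 = (4 + 2*(-13)) - 1*(-548/3) = (4 - 26) + 548/3 = -22 + 548/3 = 482/3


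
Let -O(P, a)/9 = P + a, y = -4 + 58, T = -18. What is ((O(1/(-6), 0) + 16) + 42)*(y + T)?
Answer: 2142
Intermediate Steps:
y = 54
O(P, a) = -9*P - 9*a (O(P, a) = -9*(P + a) = -9*P - 9*a)
((O(1/(-6), 0) + 16) + 42)*(y + T) = (((-9/(-6) - 9*0) + 16) + 42)*(54 - 18) = (((-9*(-⅙) + 0) + 16) + 42)*36 = (((3/2 + 0) + 16) + 42)*36 = ((3/2 + 16) + 42)*36 = (35/2 + 42)*36 = (119/2)*36 = 2142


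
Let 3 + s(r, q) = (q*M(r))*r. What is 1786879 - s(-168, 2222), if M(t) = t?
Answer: -60926846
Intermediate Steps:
s(r, q) = -3 + q*r² (s(r, q) = -3 + (q*r)*r = -3 + q*r²)
1786879 - s(-168, 2222) = 1786879 - (-3 + 2222*(-168)²) = 1786879 - (-3 + 2222*28224) = 1786879 - (-3 + 62713728) = 1786879 - 1*62713725 = 1786879 - 62713725 = -60926846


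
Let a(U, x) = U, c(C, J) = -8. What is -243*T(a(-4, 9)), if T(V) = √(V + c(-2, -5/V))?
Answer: -486*I*√3 ≈ -841.78*I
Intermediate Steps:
T(V) = √(-8 + V) (T(V) = √(V - 8) = √(-8 + V))
-243*T(a(-4, 9)) = -243*√(-8 - 4) = -486*I*√3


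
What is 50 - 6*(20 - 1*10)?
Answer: -10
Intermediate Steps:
50 - 6*(20 - 1*10) = 50 - 6*(20 - 10) = 50 - 6*10 = 50 - 60 = -10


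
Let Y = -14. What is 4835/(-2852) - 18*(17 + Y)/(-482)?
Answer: -1088231/687332 ≈ -1.5833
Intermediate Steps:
4835/(-2852) - 18*(17 + Y)/(-482) = 4835/(-2852) - 18*(17 - 14)/(-482) = 4835*(-1/2852) - 18*3*(-1/482) = -4835/2852 - 54*(-1/482) = -4835/2852 + 27/241 = -1088231/687332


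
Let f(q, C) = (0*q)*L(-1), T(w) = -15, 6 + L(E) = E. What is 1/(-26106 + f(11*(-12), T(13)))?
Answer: -1/26106 ≈ -3.8305e-5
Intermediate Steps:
L(E) = -6 + E
f(q, C) = 0 (f(q, C) = (0*q)*(-6 - 1) = 0*(-7) = 0)
1/(-26106 + f(11*(-12), T(13))) = 1/(-26106 + 0) = 1/(-26106) = -1/26106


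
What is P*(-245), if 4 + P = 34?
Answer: -7350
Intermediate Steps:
P = 30 (P = -4 + 34 = 30)
P*(-245) = 30*(-245) = -7350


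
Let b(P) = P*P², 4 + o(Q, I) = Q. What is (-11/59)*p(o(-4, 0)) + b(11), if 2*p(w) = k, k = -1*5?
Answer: 157113/118 ≈ 1331.5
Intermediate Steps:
o(Q, I) = -4 + Q
k = -5
b(P) = P³
p(w) = -5/2 (p(w) = (½)*(-5) = -5/2)
(-11/59)*p(o(-4, 0)) + b(11) = -11/59*(-5/2) + 11³ = -11*1/59*(-5/2) + 1331 = -11/59*(-5/2) + 1331 = 55/118 + 1331 = 157113/118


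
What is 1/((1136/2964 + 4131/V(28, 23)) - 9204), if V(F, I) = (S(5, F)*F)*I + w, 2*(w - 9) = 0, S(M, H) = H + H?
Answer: -26730093/246010470169 ≈ -0.00010865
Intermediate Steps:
S(M, H) = 2*H
w = 9 (w = 9 + (½)*0 = 9 + 0 = 9)
V(F, I) = 9 + 2*I*F² (V(F, I) = ((2*F)*F)*I + 9 = (2*F²)*I + 9 = 2*I*F² + 9 = 9 + 2*I*F²)
1/((1136/2964 + 4131/V(28, 23)) - 9204) = 1/((1136/2964 + 4131/(9 + 2*23*28²)) - 9204) = 1/((1136*(1/2964) + 4131/(9 + 2*23*784)) - 9204) = 1/((284/741 + 4131/(9 + 36064)) - 9204) = 1/((284/741 + 4131/36073) - 9204) = 1/(13305803/26730093 - 9204) = 1/(-246010470169/26730093) = -26730093/246010470169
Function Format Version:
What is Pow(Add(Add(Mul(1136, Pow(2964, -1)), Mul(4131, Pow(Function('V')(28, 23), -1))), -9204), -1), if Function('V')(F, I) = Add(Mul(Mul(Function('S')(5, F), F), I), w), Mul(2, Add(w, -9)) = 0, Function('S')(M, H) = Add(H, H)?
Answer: Rational(-26730093, 246010470169) ≈ -0.00010865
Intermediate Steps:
Function('S')(M, H) = Mul(2, H)
w = 9 (w = Add(9, Mul(Rational(1, 2), 0)) = Add(9, 0) = 9)
Function('V')(F, I) = Add(9, Mul(2, I, Pow(F, 2))) (Function('V')(F, I) = Add(Mul(Mul(Mul(2, F), F), I), 9) = Add(Mul(Mul(2, Pow(F, 2)), I), 9) = Add(Mul(2, I, Pow(F, 2)), 9) = Add(9, Mul(2, I, Pow(F, 2))))
Pow(Add(Add(Mul(1136, Pow(2964, -1)), Mul(4131, Pow(Function('V')(28, 23), -1))), -9204), -1) = Pow(Add(Add(Mul(1136, Pow(2964, -1)), Mul(4131, Pow(Add(9, Mul(2, 23, Pow(28, 2))), -1))), -9204), -1) = Pow(Add(Add(Mul(1136, Rational(1, 2964)), Mul(4131, Pow(Add(9, Mul(2, 23, 784)), -1))), -9204), -1) = Pow(Add(Add(Rational(284, 741), Mul(4131, Pow(Add(9, 36064), -1))), -9204), -1) = Pow(Add(Add(Rational(284, 741), Mul(4131, Pow(36073, -1))), -9204), -1) = Pow(Add(Add(Rational(284, 741), Mul(4131, Rational(1, 36073))), -9204), -1) = Pow(Add(Add(Rational(284, 741), Rational(4131, 36073)), -9204), -1) = Pow(Add(Rational(13305803, 26730093), -9204), -1) = Pow(Rational(-246010470169, 26730093), -1) = Rational(-26730093, 246010470169)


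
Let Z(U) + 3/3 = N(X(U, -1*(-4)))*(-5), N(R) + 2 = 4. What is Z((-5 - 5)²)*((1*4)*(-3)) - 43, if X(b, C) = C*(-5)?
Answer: 89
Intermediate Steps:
X(b, C) = -5*C
N(R) = 2 (N(R) = -2 + 4 = 2)
Z(U) = -11 (Z(U) = -1 + 2*(-5) = -1 - 10 = -11)
Z((-5 - 5)²)*((1*4)*(-3)) - 43 = -11*1*4*(-3) - 43 = -44*(-3) - 43 = -11*(-12) - 43 = 132 - 43 = 89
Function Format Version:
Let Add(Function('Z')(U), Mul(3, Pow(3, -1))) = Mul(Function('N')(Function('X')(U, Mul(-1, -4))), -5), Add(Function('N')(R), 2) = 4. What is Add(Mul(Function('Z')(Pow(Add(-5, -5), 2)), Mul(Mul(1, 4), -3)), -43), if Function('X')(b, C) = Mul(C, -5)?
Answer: 89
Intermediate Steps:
Function('X')(b, C) = Mul(-5, C)
Function('N')(R) = 2 (Function('N')(R) = Add(-2, 4) = 2)
Function('Z')(U) = -11 (Function('Z')(U) = Add(-1, Mul(2, -5)) = Add(-1, -10) = -11)
Add(Mul(Function('Z')(Pow(Add(-5, -5), 2)), Mul(Mul(1, 4), -3)), -43) = Add(Mul(-11, Mul(Mul(1, 4), -3)), -43) = Add(Mul(-11, Mul(4, -3)), -43) = Add(Mul(-11, -12), -43) = Add(132, -43) = 89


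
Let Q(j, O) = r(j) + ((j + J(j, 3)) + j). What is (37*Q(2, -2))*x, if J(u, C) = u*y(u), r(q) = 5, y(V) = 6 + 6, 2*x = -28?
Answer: -17094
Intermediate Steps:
x = -14 (x = (½)*(-28) = -14)
y(V) = 12
J(u, C) = 12*u (J(u, C) = u*12 = 12*u)
Q(j, O) = 5 + 14*j (Q(j, O) = 5 + ((j + 12*j) + j) = 5 + (13*j + j) = 5 + 14*j)
(37*Q(2, -2))*x = (37*(5 + 14*2))*(-14) = (37*(5 + 28))*(-14) = (37*33)*(-14) = 1221*(-14) = -17094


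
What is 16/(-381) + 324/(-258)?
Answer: -21262/16383 ≈ -1.2978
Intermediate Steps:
16/(-381) + 324/(-258) = 16*(-1/381) + 324*(-1/258) = -16/381 - 54/43 = -21262/16383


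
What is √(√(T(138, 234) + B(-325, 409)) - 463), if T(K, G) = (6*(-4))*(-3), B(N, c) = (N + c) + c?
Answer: √(-463 + √565) ≈ 20.958*I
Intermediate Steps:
B(N, c) = N + 2*c
T(K, G) = 72 (T(K, G) = -24*(-3) = 72)
√(√(T(138, 234) + B(-325, 409)) - 463) = √(√(72 + (-325 + 2*409)) - 463) = √(√(72 + (-325 + 818)) - 463) = √(√(72 + 493) - 463) = √(√565 - 463) = √(-463 + √565)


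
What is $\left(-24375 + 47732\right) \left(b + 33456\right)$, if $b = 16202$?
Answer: $1159861906$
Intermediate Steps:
$\left(-24375 + 47732\right) \left(b + 33456\right) = \left(-24375 + 47732\right) \left(16202 + 33456\right) = 23357 \cdot 49658 = 1159861906$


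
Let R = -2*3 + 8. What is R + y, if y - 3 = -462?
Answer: -457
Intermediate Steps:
R = 2 (R = -6 + 8 = 2)
y = -459 (y = 3 - 462 = -459)
R + y = 2 - 459 = -457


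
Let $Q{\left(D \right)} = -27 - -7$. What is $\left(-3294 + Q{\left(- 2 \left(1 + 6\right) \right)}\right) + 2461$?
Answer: $-853$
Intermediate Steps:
$Q{\left(D \right)} = -20$ ($Q{\left(D \right)} = -27 + 7 = -20$)
$\left(-3294 + Q{\left(- 2 \left(1 + 6\right) \right)}\right) + 2461 = \left(-3294 - 20\right) + 2461 = -3314 + 2461 = -853$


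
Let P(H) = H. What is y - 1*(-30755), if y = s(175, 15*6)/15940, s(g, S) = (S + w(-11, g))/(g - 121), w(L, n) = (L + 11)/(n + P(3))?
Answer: 294140821/9564 ≈ 30755.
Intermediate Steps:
w(L, n) = (11 + L)/(3 + n) (w(L, n) = (L + 11)/(n + 3) = (11 + L)/(3 + n))
s(g, S) = S/(-121 + g) (s(g, S) = (S + (11 - 11)/(3 + g))/(g - 121) = (S + 0/(3 + g))/(-121 + g) = (S + 0)/(-121 + g) = S/(-121 + g))
y = 1/9564 (y = ((15*6)/(-121 + 175))/15940 = (90/54)*(1/15940) = (90*(1/54))*(1/15940) = (5/3)*(1/15940) = 1/9564 ≈ 0.00010456)
y - 1*(-30755) = 1/9564 - 1*(-30755) = 1/9564 + 30755 = 294140821/9564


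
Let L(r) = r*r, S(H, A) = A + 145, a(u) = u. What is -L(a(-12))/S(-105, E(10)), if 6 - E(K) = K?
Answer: -48/47 ≈ -1.0213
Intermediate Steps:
E(K) = 6 - K
S(H, A) = 145 + A
L(r) = r²
-L(a(-12))/S(-105, E(10)) = -(-12)²/(145 + (6 - 1*10)) = -144/(145 + (6 - 10)) = -144/(145 - 4) = -144/141 = -1*48/47 = -48/47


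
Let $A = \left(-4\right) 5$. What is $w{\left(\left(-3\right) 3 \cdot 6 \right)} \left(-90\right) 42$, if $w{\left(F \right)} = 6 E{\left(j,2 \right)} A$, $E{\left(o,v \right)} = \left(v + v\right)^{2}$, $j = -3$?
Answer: $7257600$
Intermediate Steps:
$E{\left(o,v \right)} = 4 v^{2}$ ($E{\left(o,v \right)} = \left(2 v\right)^{2} = 4 v^{2}$)
$A = -20$
$w{\left(F \right)} = -1920$ ($w{\left(F \right)} = 6 \cdot 4 \cdot 2^{2} \left(-20\right) = 6 \cdot 4 \cdot 4 \left(-20\right) = 6 \cdot 16 \left(-20\right) = 96 \left(-20\right) = -1920$)
$w{\left(\left(-3\right) 3 \cdot 6 \right)} \left(-90\right) 42 = \left(-1920\right) \left(-90\right) 42 = 172800 \cdot 42 = 7257600$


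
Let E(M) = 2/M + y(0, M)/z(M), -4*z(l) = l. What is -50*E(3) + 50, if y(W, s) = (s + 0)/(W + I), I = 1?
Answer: 650/3 ≈ 216.67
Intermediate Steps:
z(l) = -l/4
y(W, s) = s/(1 + W) (y(W, s) = (s + 0)/(W + 1) = s/(1 + W))
E(M) = -4 + 2/M (E(M) = 2/M + (M/(1 + 0))/((-M/4)) = 2/M + (M/1)*(-4/M) = 2/M + (M*1)*(-4/M) = 2/M + M*(-4/M) = 2/M - 4 = -4 + 2/M)
-50*E(3) + 50 = -50*(-4 + 2/3) + 50 = -50*(-4 + 2*(⅓)) + 50 = -50*(-4 + ⅔) + 50 = -50*(-10/3) + 50 = 500/3 + 50 = 650/3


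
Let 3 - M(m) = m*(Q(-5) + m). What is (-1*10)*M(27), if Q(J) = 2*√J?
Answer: 7260 + 540*I*√5 ≈ 7260.0 + 1207.5*I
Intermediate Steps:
M(m) = 3 - m*(m + 2*I*√5) (M(m) = 3 - m*(2*√(-5) + m) = 3 - m*(2*(I*√5) + m) = 3 - m*(2*I*√5 + m) = 3 - m*(m + 2*I*√5))
(-1*10)*M(27) = (-1*10)*(3 - 1*27² - 2*I*27*√5) = -10*(3 - 1*729 - 54*I*√5) = -10*(3 - 729 - 54*I*√5) = -10*(-726 - 54*I*√5) = 7260 + 540*I*√5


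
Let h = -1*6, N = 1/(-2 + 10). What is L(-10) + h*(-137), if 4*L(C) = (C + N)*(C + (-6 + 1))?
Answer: 27489/32 ≈ 859.03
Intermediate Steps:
N = ⅛ (N = 1/8 = ⅛ ≈ 0.12500)
L(C) = (-5 + C)*(⅛ + C)/4 (L(C) = ((C + ⅛)*(C + (-6 + 1)))/4 = ((⅛ + C)*(C - 5))/4 = ((⅛ + C)*(-5 + C))/4 = ((-5 + C)*(⅛ + C))/4 = (-5 + C)*(⅛ + C)/4)
h = -6
L(-10) + h*(-137) = (-5/32 - 39/32*(-10) + (¼)*(-10)²) - 6*(-137) = (-5/32 + 195/16 + (¼)*100) + 822 = (-5/32 + 195/16 + 25) + 822 = 1185/32 + 822 = 27489/32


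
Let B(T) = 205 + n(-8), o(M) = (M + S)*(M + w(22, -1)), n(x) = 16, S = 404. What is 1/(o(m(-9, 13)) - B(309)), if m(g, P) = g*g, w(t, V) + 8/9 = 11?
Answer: 9/395711 ≈ 2.2744e-5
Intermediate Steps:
w(t, V) = 91/9 (w(t, V) = -8/9 + 11 = 91/9)
m(g, P) = g**2
o(M) = (404 + M)*(91/9 + M) (o(M) = (M + 404)*(M + 91/9) = (404 + M)*(91/9 + M))
B(T) = 221 (B(T) = 205 + 16 = 221)
1/(o(m(-9, 13)) - B(309)) = 1/((36764/9 + ((-9)**2)**2 + (3727/9)*(-9)**2) - 1*221) = 1/((36764/9 + 81**2 + (3727/9)*81) - 221) = 1/((36764/9 + 6561 + 33543) - 221) = 1/(397700/9 - 221) = 1/(395711/9) = 9/395711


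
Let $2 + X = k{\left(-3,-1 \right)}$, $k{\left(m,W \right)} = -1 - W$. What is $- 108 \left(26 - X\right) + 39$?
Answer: $-2985$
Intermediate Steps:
$X = -2$ ($X = -2 - 0 = -2 + \left(-1 + 1\right) = -2 + 0 = -2$)
$- 108 \left(26 - X\right) + 39 = - 108 \left(26 - -2\right) + 39 = - 108 \left(26 + 2\right) + 39 = \left(-108\right) 28 + 39 = -3024 + 39 = -2985$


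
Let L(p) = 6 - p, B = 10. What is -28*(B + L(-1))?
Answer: -476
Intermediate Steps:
-28*(B + L(-1)) = -28*(10 + (6 - 1*(-1))) = -28*(10 + (6 + 1)) = -28*(10 + 7) = -28*17 = -476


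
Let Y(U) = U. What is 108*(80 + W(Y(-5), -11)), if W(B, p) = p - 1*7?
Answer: 6696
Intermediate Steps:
W(B, p) = -7 + p (W(B, p) = p - 7 = -7 + p)
108*(80 + W(Y(-5), -11)) = 108*(80 + (-7 - 11)) = 108*(80 - 18) = 108*62 = 6696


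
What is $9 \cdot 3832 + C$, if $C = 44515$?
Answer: $79003$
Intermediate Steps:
$9 \cdot 3832 + C = 9 \cdot 3832 + 44515 = 34488 + 44515 = 79003$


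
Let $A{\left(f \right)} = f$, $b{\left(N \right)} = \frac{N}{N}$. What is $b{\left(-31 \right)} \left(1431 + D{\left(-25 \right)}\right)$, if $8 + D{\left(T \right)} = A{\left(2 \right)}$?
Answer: $1425$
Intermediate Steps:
$b{\left(N \right)} = 1$
$D{\left(T \right)} = -6$ ($D{\left(T \right)} = -8 + 2 = -6$)
$b{\left(-31 \right)} \left(1431 + D{\left(-25 \right)}\right) = 1 \left(1431 - 6\right) = 1 \cdot 1425 = 1425$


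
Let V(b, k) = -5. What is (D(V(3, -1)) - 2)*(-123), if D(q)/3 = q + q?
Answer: 3936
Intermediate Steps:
D(q) = 6*q (D(q) = 3*(q + q) = 3*(2*q) = 6*q)
(D(V(3, -1)) - 2)*(-123) = (6*(-5) - 2)*(-123) = (-30 - 2)*(-123) = -32*(-123) = 3936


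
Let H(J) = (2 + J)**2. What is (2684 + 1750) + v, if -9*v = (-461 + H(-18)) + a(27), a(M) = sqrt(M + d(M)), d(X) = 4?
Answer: 40111/9 - sqrt(31)/9 ≈ 4456.2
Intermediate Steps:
a(M) = sqrt(4 + M) (a(M) = sqrt(M + 4) = sqrt(4 + M))
v = 205/9 - sqrt(31)/9 (v = -((-461 + (2 - 18)**2) + sqrt(4 + 27))/9 = -((-461 + (-16)**2) + sqrt(31))/9 = -((-461 + 256) + sqrt(31))/9 = -(-205 + sqrt(31))/9 = 205/9 - sqrt(31)/9 ≈ 22.159)
(2684 + 1750) + v = (2684 + 1750) + (205/9 - sqrt(31)/9) = 4434 + (205/9 - sqrt(31)/9) = 40111/9 - sqrt(31)/9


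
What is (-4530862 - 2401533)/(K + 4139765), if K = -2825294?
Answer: -6932395/1314471 ≈ -5.2739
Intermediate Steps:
(-4530862 - 2401533)/(K + 4139765) = (-4530862 - 2401533)/(-2825294 + 4139765) = -6932395/1314471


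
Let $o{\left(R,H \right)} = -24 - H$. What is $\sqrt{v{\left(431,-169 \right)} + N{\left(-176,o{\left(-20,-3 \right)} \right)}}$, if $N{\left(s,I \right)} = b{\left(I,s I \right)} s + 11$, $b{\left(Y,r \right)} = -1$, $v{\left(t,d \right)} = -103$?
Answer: $2 \sqrt{21} \approx 9.1651$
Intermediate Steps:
$N{\left(s,I \right)} = 11 - s$ ($N{\left(s,I \right)} = - s + 11 = 11 - s$)
$\sqrt{v{\left(431,-169 \right)} + N{\left(-176,o{\left(-20,-3 \right)} \right)}} = \sqrt{-103 + \left(11 - -176\right)} = \sqrt{-103 + \left(11 + 176\right)} = \sqrt{-103 + 187} = \sqrt{84} = 2 \sqrt{21}$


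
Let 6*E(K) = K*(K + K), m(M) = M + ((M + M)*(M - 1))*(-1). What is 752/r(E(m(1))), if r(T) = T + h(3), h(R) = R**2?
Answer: 564/7 ≈ 80.571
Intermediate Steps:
m(M) = M - 2*M*(-1 + M) (m(M) = M + ((2*M)*(-1 + M))*(-1) = M + (2*M*(-1 + M))*(-1) = M - 2*M*(-1 + M))
E(K) = K**2/3 (E(K) = (K*(K + K))/6 = (K*(2*K))/6 = (2*K**2)/6 = K**2/3)
r(T) = 9 + T (r(T) = T + 3**2 = T + 9 = 9 + T)
752/r(E(m(1))) = 752/(9 + (1*(3 - 2*1))**2/3) = 752/(9 + (1*(3 - 2))**2/3) = 752/(9 + (1*1)**2/3) = 752/(9 + (1/3)*1**2) = 752/(9 + (1/3)*1) = 752/(9 + 1/3) = 752/(28/3) = 752*(3/28) = 564/7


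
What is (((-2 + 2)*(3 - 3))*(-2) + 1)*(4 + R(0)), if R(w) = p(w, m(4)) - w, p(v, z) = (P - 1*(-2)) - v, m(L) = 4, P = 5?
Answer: 11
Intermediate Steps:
p(v, z) = 7 - v (p(v, z) = (5 - 1*(-2)) - v = (5 + 2) - v = 7 - v)
R(w) = 7 - 2*w (R(w) = (7 - w) - w = 7 - 2*w)
(((-2 + 2)*(3 - 3))*(-2) + 1)*(4 + R(0)) = (((-2 + 2)*(3 - 3))*(-2) + 1)*(4 + (7 - 2*0)) = ((0*0)*(-2) + 1)*(4 + (7 + 0)) = (0*(-2) + 1)*(4 + 7) = (0 + 1)*11 = 1*11 = 11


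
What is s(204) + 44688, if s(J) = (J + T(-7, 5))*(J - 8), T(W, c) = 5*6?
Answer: 90552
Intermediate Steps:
T(W, c) = 30
s(J) = (-8 + J)*(30 + J) (s(J) = (J + 30)*(J - 8) = (30 + J)*(-8 + J) = (-8 + J)*(30 + J))
s(204) + 44688 = (-240 + 204² + 22*204) + 44688 = (-240 + 41616 + 4488) + 44688 = 45864 + 44688 = 90552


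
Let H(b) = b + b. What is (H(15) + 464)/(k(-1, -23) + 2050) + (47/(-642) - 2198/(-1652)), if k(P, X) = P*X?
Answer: 6524238/4362283 ≈ 1.4956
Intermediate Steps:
H(b) = 2*b
(H(15) + 464)/(k(-1, -23) + 2050) + (47/(-642) - 2198/(-1652)) = (2*15 + 464)/(-1*(-23) + 2050) + (47/(-642) - 2198/(-1652)) = (30 + 464)/(23 + 2050) + (47*(-1/642) - 2198*(-1/1652)) = 494/2073 + (-47/642 + 157/118) = 494*(1/2073) + 23812/18939 = 494/2073 + 23812/18939 = 6524238/4362283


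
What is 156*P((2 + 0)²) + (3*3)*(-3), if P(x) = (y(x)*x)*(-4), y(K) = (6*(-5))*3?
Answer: 224613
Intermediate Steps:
y(K) = -90 (y(K) = -30*3 = -90)
P(x) = 360*x (P(x) = -90*x*(-4) = 360*x)
156*P((2 + 0)²) + (3*3)*(-3) = 156*(360*(2 + 0)²) + (3*3)*(-3) = 156*(360*2²) + 9*(-3) = 156*(360*4) - 27 = 156*1440 - 27 = 224640 - 27 = 224613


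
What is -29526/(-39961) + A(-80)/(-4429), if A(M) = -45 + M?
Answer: 135765779/176987269 ≈ 0.76709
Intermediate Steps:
-29526/(-39961) + A(-80)/(-4429) = -29526/(-39961) + (-45 - 80)/(-4429) = -29526*(-1/39961) - 125*(-1/4429) = 29526/39961 + 125/4429 = 135765779/176987269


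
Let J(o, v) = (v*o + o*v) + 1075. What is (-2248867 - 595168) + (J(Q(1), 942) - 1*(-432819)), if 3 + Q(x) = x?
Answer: -2413909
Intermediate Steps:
Q(x) = -3 + x
J(o, v) = 1075 + 2*o*v (J(o, v) = (o*v + o*v) + 1075 = 2*o*v + 1075 = 1075 + 2*o*v)
(-2248867 - 595168) + (J(Q(1), 942) - 1*(-432819)) = (-2248867 - 595168) + ((1075 + 2*(-3 + 1)*942) - 1*(-432819)) = -2844035 + ((1075 + 2*(-2)*942) + 432819) = -2844035 + ((1075 - 3768) + 432819) = -2844035 + (-2693 + 432819) = -2844035 + 430126 = -2413909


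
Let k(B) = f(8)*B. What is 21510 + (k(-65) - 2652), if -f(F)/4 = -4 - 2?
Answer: 17298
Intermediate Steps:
f(F) = 24 (f(F) = -4*(-4 - 2) = -4*(-6) = 24)
k(B) = 24*B
21510 + (k(-65) - 2652) = 21510 + (24*(-65) - 2652) = 21510 + (-1560 - 2652) = 21510 - 4212 = 17298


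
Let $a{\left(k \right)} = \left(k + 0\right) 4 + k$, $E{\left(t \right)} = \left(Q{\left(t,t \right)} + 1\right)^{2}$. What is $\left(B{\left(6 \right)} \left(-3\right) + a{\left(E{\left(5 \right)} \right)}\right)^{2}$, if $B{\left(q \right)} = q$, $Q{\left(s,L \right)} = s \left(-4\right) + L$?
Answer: $925444$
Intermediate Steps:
$Q{\left(s,L \right)} = L - 4 s$ ($Q{\left(s,L \right)} = - 4 s + L = L - 4 s$)
$E{\left(t \right)} = \left(1 - 3 t\right)^{2}$ ($E{\left(t \right)} = \left(\left(t - 4 t\right) + 1\right)^{2} = \left(- 3 t + 1\right)^{2} = \left(1 - 3 t\right)^{2}$)
$a{\left(k \right)} = 5 k$ ($a{\left(k \right)} = k 4 + k = 4 k + k = 5 k$)
$\left(B{\left(6 \right)} \left(-3\right) + a{\left(E{\left(5 \right)} \right)}\right)^{2} = \left(6 \left(-3\right) + 5 \left(1 - 15\right)^{2}\right)^{2} = \left(-18 + 5 \left(1 - 15\right)^{2}\right)^{2} = \left(-18 + 5 \left(-14\right)^{2}\right)^{2} = \left(-18 + 5 \cdot 196\right)^{2} = \left(-18 + 980\right)^{2} = 962^{2} = 925444$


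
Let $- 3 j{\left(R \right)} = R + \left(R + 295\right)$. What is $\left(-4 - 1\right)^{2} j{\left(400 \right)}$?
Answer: $-9125$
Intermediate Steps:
$j{\left(R \right)} = - \frac{295}{3} - \frac{2 R}{3}$ ($j{\left(R \right)} = - \frac{R + \left(R + 295\right)}{3} = - \frac{R + \left(295 + R\right)}{3} = - \frac{295 + 2 R}{3} = - \frac{295}{3} - \frac{2 R}{3}$)
$\left(-4 - 1\right)^{2} j{\left(400 \right)} = \left(-4 - 1\right)^{2} \left(- \frac{295}{3} - \frac{800}{3}\right) = \left(-5\right)^{2} \left(- \frac{295}{3} - \frac{800}{3}\right) = 25 \left(-365\right) = -9125$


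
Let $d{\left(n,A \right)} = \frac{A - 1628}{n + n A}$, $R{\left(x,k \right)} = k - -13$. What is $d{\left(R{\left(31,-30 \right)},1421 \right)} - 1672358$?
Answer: $- \frac{4491953565}{2686} \approx -1.6724 \cdot 10^{6}$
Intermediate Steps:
$R{\left(x,k \right)} = 13 + k$ ($R{\left(x,k \right)} = k + 13 = 13 + k$)
$d{\left(n,A \right)} = \frac{-1628 + A}{n + A n}$
$d{\left(R{\left(31,-30 \right)},1421 \right)} - 1672358 = \frac{-1628 + 1421}{\left(13 - 30\right) \left(1 + 1421\right)} - 1672358 = \frac{1}{-17} \cdot \frac{1}{1422} \left(-207\right) - 1672358 = \left(- \frac{1}{17}\right) \frac{1}{1422} \left(-207\right) - 1672358 = \frac{23}{2686} - 1672358 = - \frac{4491953565}{2686}$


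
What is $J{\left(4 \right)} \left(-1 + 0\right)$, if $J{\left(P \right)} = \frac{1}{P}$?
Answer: $- \frac{1}{4} \approx -0.25$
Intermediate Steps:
$J{\left(4 \right)} \left(-1 + 0\right) = \frac{-1 + 0}{4} = \frac{1}{4} \left(-1\right) = - \frac{1}{4}$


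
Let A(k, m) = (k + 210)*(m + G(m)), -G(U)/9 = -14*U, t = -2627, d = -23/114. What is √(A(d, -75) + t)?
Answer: I*√2889379438/38 ≈ 1414.6*I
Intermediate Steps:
d = -23/114 (d = -23*1/114 = -23/114 ≈ -0.20175)
G(U) = 126*U (G(U) = -(-126)*U = 126*U)
A(k, m) = 127*m*(210 + k) (A(k, m) = (k + 210)*(m + 126*m) = (210 + k)*(127*m) = 127*m*(210 + k))
√(A(d, -75) + t) = √(127*(-75)*(210 - 23/114) - 2627) = √(127*(-75)*(23917/114) - 2627) = √(-75936475/38 - 2627) = √(-76036301/38) = I*√2889379438/38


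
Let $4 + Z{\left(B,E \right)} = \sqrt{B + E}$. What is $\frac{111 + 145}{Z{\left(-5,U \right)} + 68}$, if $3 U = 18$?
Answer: $\frac{256}{65} \approx 3.9385$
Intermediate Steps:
$U = 6$ ($U = \frac{1}{3} \cdot 18 = 6$)
$Z{\left(B,E \right)} = -4 + \sqrt{B + E}$
$\frac{111 + 145}{Z{\left(-5,U \right)} + 68} = \frac{111 + 145}{\left(-4 + \sqrt{-5 + 6}\right) + 68} = \frac{256}{\left(-4 + \sqrt{1}\right) + 68} = \frac{256}{\left(-4 + 1\right) + 68} = \frac{256}{-3 + 68} = \frac{256}{65}$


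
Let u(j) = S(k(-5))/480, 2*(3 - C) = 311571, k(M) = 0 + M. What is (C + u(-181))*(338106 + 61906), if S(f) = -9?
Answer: -2492595075609/40 ≈ -6.2315e+10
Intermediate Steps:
k(M) = M
C = -311565/2 (C = 3 - 1/2*311571 = 3 - 311571/2 = -311565/2 ≈ -1.5578e+5)
u(j) = -3/160 (u(j) = -9/480 = -9*1/480 = -3/160)
(C + u(-181))*(338106 + 61906) = (-311565/2 - 3/160)*(338106 + 61906) = -24925203/160*400012 = -2492595075609/40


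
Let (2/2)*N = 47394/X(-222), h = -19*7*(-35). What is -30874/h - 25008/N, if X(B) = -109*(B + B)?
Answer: -313075000522/12256615 ≈ -25543.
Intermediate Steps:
X(B) = -218*B
h = 4655 (h = -133*(-35) = 4655)
N = 7899/8066 (N = 47394/((-218*(-222))) = 47394/48396 = 47394*(1/48396) = 7899/8066 ≈ 0.97930)
-30874/h - 25008/N = -30874/4655 - 25008/7899/8066 = -30874*1/4655 - 25008*8066/7899 = -30874/4655 - 67238176/2633 = -313075000522/12256615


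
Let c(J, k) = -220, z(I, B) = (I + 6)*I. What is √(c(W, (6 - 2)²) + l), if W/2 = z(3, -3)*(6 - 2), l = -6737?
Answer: 3*I*√773 ≈ 83.409*I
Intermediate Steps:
z(I, B) = I*(6 + I) (z(I, B) = (6 + I)*I = I*(6 + I))
W = 216 (W = 2*((3*(6 + 3))*(6 - 2)) = 2*((3*9)*4) = 2*(27*4) = 2*108 = 216)
√(c(W, (6 - 2)²) + l) = √(-220 - 6737) = √(-6957) = 3*I*√773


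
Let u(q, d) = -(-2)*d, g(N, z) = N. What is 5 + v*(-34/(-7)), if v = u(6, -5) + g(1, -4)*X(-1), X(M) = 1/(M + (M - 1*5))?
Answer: -2169/49 ≈ -44.265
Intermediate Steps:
u(q, d) = 2*d
X(M) = 1/(-5 + 2*M) (X(M) = 1/(M + (M - 5)) = 1/(M + (-5 + M)) = 1/(-5 + 2*M))
v = -71/7 (v = 2*(-5) + 1/(-5 + 2*(-1)) = -10 + 1/(-5 - 2) = -10 + 1/(-7) = -10 + 1*(-⅐) = -10 - ⅐ = -71/7 ≈ -10.143)
5 + v*(-34/(-7)) = 5 - (-2414)/(7*(-7)) = 5 - (-2414)*(-1)/(7*7) = 5 - 71/7*34/7 = 5 - 2414/49 = -2169/49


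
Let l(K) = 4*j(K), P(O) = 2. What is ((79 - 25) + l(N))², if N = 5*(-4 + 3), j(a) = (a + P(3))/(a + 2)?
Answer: 3364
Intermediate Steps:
j(a) = 1 (j(a) = (a + 2)/(a + 2) = (2 + a)/(2 + a) = 1)
N = -5 (N = 5*(-1) = -5)
l(K) = 4 (l(K) = 4*1 = 4)
((79 - 25) + l(N))² = ((79 - 25) + 4)² = (54 + 4)² = 58² = 3364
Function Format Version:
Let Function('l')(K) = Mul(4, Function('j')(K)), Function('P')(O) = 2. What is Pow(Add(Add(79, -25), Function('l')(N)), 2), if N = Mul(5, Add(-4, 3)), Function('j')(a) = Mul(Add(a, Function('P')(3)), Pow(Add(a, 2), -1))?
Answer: 3364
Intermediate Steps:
Function('j')(a) = 1 (Function('j')(a) = Mul(Add(a, 2), Pow(Add(a, 2), -1)) = Mul(Add(2, a), Pow(Add(2, a), -1)) = 1)
N = -5 (N = Mul(5, -1) = -5)
Function('l')(K) = 4 (Function('l')(K) = Mul(4, 1) = 4)
Pow(Add(Add(79, -25), Function('l')(N)), 2) = Pow(Add(Add(79, -25), 4), 2) = Pow(Add(54, 4), 2) = Pow(58, 2) = 3364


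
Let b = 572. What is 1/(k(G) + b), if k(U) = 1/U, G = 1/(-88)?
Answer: 1/484 ≈ 0.0020661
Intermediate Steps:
G = -1/88 ≈ -0.011364
1/(k(G) + b) = 1/(1/(-1/88) + 572) = 1/(-88 + 572) = 1/484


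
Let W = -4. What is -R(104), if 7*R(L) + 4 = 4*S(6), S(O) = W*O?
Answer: 100/7 ≈ 14.286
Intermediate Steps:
S(O) = -4*O
R(L) = -100/7 (R(L) = -4/7 + (4*(-4*6))/7 = -4/7 + (4*(-24))/7 = -4/7 + (1/7)*(-96) = -4/7 - 96/7 = -100/7)
-R(104) = -1*(-100/7) = 100/7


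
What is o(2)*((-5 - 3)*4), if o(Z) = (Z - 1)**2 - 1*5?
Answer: 128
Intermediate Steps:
o(Z) = -5 + (-1 + Z)**2 (o(Z) = (-1 + Z)**2 - 5 = -5 + (-1 + Z)**2)
o(2)*((-5 - 3)*4) = (-5 + (-1 + 2)**2)*((-5 - 3)*4) = (-5 + 1**2)*(-8*4) = (-5 + 1)*(-32) = -4*(-32) = 128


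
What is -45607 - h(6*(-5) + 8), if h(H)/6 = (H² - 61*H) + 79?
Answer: -57037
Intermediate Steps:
h(H) = 474 - 366*H + 6*H² (h(H) = 6*((H² - 61*H) + 79) = 6*(79 + H² - 61*H) = 474 - 366*H + 6*H²)
-45607 - h(6*(-5) + 8) = -45607 - (474 - 366*(6*(-5) + 8) + 6*(6*(-5) + 8)²) = -45607 - (474 - 366*(-30 + 8) + 6*(-30 + 8)²) = -45607 - (474 - 366*(-22) + 6*(-22)²) = -45607 - (474 + 8052 + 6*484) = -45607 - (474 + 8052 + 2904) = -45607 - 1*11430 = -45607 - 11430 = -57037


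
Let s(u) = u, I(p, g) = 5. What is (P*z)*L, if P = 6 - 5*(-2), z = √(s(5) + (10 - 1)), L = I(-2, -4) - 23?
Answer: -288*√14 ≈ -1077.6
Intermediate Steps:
L = -18 (L = 5 - 23 = -18)
z = √14 (z = √(5 + (10 - 1)) = √(5 + 9) = √14 ≈ 3.7417)
P = 16 (P = 6 + 10 = 16)
(P*z)*L = (16*√14)*(-18) = -288*√14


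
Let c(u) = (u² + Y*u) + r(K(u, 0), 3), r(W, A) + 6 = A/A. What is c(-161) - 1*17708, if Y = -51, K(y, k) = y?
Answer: 16419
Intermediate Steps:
r(W, A) = -5 (r(W, A) = -6 + A/A = -6 + 1 = -5)
c(u) = -5 + u² - 51*u (c(u) = (u² - 51*u) - 5 = -5 + u² - 51*u)
c(-161) - 1*17708 = (-5 + (-161)² - 51*(-161)) - 1*17708 = (-5 + 25921 + 8211) - 17708 = 34127 - 17708 = 16419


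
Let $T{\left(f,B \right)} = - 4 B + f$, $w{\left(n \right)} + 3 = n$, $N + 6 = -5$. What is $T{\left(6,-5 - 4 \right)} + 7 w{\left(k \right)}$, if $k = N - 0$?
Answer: $-56$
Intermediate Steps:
$N = -11$ ($N = -6 - 5 = -11$)
$k = -11$ ($k = -11 - 0 = -11 + 0 = -11$)
$w{\left(n \right)} = -3 + n$
$T{\left(f,B \right)} = f - 4 B$
$T{\left(6,-5 - 4 \right)} + 7 w{\left(k \right)} = \left(6 - 4 \left(-5 - 4\right)\right) + 7 \left(-3 - 11\right) = \left(6 - -36\right) + 7 \left(-14\right) = \left(6 + 36\right) - 98 = 42 - 98 = -56$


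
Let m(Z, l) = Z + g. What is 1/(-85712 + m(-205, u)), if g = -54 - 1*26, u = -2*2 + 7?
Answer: -1/85997 ≈ -1.1628e-5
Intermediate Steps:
u = 3 (u = -4 + 7 = 3)
g = -80 (g = -54 - 26 = -80)
m(Z, l) = -80 + Z (m(Z, l) = Z - 80 = -80 + Z)
1/(-85712 + m(-205, u)) = 1/(-85712 + (-80 - 205)) = 1/(-85712 - 285) = 1/(-85997) = -1/85997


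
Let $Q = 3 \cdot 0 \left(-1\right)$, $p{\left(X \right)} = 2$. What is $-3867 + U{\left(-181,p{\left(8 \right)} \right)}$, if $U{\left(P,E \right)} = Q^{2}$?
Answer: $-3867$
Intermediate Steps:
$Q = 0$ ($Q = 0 \left(-1\right) = 0$)
$U{\left(P,E \right)} = 0$ ($U{\left(P,E \right)} = 0^{2} = 0$)
$-3867 + U{\left(-181,p{\left(8 \right)} \right)} = -3867 + 0 = -3867$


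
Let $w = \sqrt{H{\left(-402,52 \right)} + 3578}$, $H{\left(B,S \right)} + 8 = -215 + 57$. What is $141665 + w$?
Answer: $141665 + 2 \sqrt{853} \approx 1.4172 \cdot 10^{5}$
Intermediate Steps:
$H{\left(B,S \right)} = -166$ ($H{\left(B,S \right)} = -8 + \left(-215 + 57\right) = -8 - 158 = -166$)
$w = 2 \sqrt{853}$ ($w = \sqrt{-166 + 3578} = \sqrt{3412} = 2 \sqrt{853} \approx 58.412$)
$141665 + w = 141665 + 2 \sqrt{853}$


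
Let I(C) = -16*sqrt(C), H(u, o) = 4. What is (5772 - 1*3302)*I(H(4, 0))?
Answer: -79040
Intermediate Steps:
(5772 - 1*3302)*I(H(4, 0)) = (5772 - 1*3302)*(-16*sqrt(4)) = (5772 - 3302)*(-16*2) = 2470*(-32) = -79040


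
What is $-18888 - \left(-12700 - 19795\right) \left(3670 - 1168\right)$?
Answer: $81283602$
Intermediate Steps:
$-18888 - \left(-12700 - 19795\right) \left(3670 - 1168\right) = -18888 - \left(-32495\right) 2502 = -18888 - -81302490 = -18888 + 81302490 = 81283602$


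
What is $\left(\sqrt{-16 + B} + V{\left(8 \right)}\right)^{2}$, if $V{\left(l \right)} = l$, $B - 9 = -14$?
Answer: $\left(8 + i \sqrt{21}\right)^{2} \approx 43.0 + 73.321 i$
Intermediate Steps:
$B = -5$ ($B = 9 - 14 = -5$)
$\left(\sqrt{-16 + B} + V{\left(8 \right)}\right)^{2} = \left(\sqrt{-16 - 5} + 8\right)^{2} = \left(\sqrt{-21} + 8\right)^{2} = \left(i \sqrt{21} + 8\right)^{2} = \left(8 + i \sqrt{21}\right)^{2}$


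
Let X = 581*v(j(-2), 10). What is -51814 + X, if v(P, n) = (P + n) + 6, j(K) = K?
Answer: -43680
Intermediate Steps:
v(P, n) = 6 + P + n
X = 8134 (X = 581*(6 - 2 + 10) = 581*14 = 8134)
-51814 + X = -51814 + 8134 = -43680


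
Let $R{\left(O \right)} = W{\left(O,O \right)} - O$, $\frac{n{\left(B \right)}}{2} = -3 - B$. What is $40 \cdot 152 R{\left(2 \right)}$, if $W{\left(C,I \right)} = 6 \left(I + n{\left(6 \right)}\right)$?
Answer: $-595840$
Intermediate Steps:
$n{\left(B \right)} = -6 - 2 B$ ($n{\left(B \right)} = 2 \left(-3 - B\right) = -6 - 2 B$)
$W{\left(C,I \right)} = -108 + 6 I$ ($W{\left(C,I \right)} = 6 \left(I - 18\right) = 6 \left(-18 + I\right) = -108 + 6 I$)
$R{\left(O \right)} = -108 + 5 O$ ($R{\left(O \right)} = \left(-108 + 6 O\right) - O = -108 + 5 O$)
$40 \cdot 152 R{\left(2 \right)} = 40 \cdot 152 \left(-108 + 5 \cdot 2\right) = 6080 \left(-108 + 10\right) = 6080 \left(-98\right) = -595840$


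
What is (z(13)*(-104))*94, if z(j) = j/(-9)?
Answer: 127088/9 ≈ 14121.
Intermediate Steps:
z(j) = -j/9 (z(j) = j*(-⅑) = -j/9)
(z(13)*(-104))*94 = (-⅑*13*(-104))*94 = -13/9*(-104)*94 = (1352/9)*94 = 127088/9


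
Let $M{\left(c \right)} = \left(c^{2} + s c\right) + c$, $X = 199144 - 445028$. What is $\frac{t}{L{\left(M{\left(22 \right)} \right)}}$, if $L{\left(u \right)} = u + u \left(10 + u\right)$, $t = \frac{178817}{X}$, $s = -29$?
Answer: $- \frac{178817}{3927259248} \approx -4.5532 \cdot 10^{-5}$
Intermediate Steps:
$X = -245884$
$M{\left(c \right)} = c^{2} - 28 c$ ($M{\left(c \right)} = \left(c^{2} - 29 c\right) + c = c^{2} - 28 c$)
$t = - \frac{178817}{245884}$ ($t = \frac{178817}{-245884} = 178817 \left(- \frac{1}{245884}\right) = - \frac{178817}{245884} \approx -0.72724$)
$\frac{t}{L{\left(M{\left(22 \right)} \right)}} = - \frac{178817}{245884 \cdot 22 \left(-28 + 22\right) \left(11 + 22 \left(-28 + 22\right)\right)} = - \frac{178817}{245884 \cdot 22 \left(-6\right) \left(11 + 22 \left(-6\right)\right)} = - \frac{178817}{245884 \left(- 132 \left(11 - 132\right)\right)} = - \frac{178817}{245884 \left(\left(-132\right) \left(-121\right)\right)} = - \frac{178817}{245884 \cdot 15972} = \left(- \frac{178817}{245884}\right) \frac{1}{15972} = - \frac{178817}{3927259248}$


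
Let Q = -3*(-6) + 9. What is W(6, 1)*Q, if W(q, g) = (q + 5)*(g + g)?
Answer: 594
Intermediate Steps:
W(q, g) = 2*g*(5 + q) (W(q, g) = (5 + q)*(2*g) = 2*g*(5 + q))
Q = 27 (Q = 18 + 9 = 27)
W(6, 1)*Q = (2*1*(5 + 6))*27 = (2*1*11)*27 = 22*27 = 594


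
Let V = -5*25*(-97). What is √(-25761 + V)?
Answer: 2*I*√3409 ≈ 116.77*I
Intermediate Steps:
V = 12125 (V = -125*(-97) = 12125)
√(-25761 + V) = √(-25761 + 12125) = √(-13636) = 2*I*√3409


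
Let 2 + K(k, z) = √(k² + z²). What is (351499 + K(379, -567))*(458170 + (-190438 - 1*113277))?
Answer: 54290469135 + 154455*√465130 ≈ 5.4396e+10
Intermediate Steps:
K(k, z) = -2 + √(k² + z²)
(351499 + K(379, -567))*(458170 + (-190438 - 1*113277)) = (351499 + (-2 + √(379² + (-567)²)))*(458170 + (-190438 - 1*113277)) = (351499 + (-2 + √(143641 + 321489)))*(458170 + (-190438 - 113277)) = (351499 + (-2 + √465130))*(458170 - 303715) = (351497 + √465130)*154455 = 54290469135 + 154455*√465130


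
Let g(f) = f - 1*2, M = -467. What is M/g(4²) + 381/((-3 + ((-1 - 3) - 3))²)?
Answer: -20683/700 ≈ -29.547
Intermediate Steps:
g(f) = -2 + f (g(f) = f - 2 = -2 + f)
M/g(4²) + 381/((-3 + ((-1 - 3) - 3))²) = -467/(-2 + 4²) + 381/((-3 + ((-1 - 3) - 3))²) = -467/(-2 + 16) + 381/((-3 + (-4 - 3))²) = -467/14 + 381/((-3 - 7)²) = -467*1/14 + 381/((-10)²) = -467/14 + 381/100 = -20683/700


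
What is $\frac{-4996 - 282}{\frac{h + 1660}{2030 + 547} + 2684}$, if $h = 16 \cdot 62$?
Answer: $- \frac{2266901}{1153220} \approx -1.9657$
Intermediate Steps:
$h = 992$
$\frac{-4996 - 282}{\frac{h + 1660}{2030 + 547} + 2684} = \frac{-4996 - 282}{\frac{992 + 1660}{2030 + 547} + 2684} = - \frac{5278}{\frac{2652}{2577} + 2684} = - \frac{5278}{2652 \cdot \frac{1}{2577} + 2684} = - \frac{5278}{\frac{884}{859} + 2684} = - \frac{5278}{\frac{2306440}{859}} = \left(-5278\right) \frac{859}{2306440} = - \frac{2266901}{1153220}$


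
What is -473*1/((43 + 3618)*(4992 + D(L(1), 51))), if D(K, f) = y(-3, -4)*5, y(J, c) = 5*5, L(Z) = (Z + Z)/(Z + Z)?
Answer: -11/435659 ≈ -2.5249e-5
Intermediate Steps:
L(Z) = 1 (L(Z) = (2*Z)/((2*Z)) = (2*Z)*(1/(2*Z)) = 1)
y(J, c) = 25
D(K, f) = 125 (D(K, f) = 25*5 = 125)
-473*1/((43 + 3618)*(4992 + D(L(1), 51))) = -473*1/((43 + 3618)*(4992 + 125)) = -473/(3661*5117) = -473/18733337 = -473*1/18733337 = -11/435659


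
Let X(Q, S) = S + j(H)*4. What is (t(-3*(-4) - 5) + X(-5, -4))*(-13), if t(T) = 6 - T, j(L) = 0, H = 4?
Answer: 65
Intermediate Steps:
X(Q, S) = S (X(Q, S) = S + 0*4 = S + 0 = S)
(t(-3*(-4) - 5) + X(-5, -4))*(-13) = ((6 - (-3*(-4) - 5)) - 4)*(-13) = ((6 - (12 - 5)) - 4)*(-13) = ((6 - 1*7) - 4)*(-13) = ((6 - 7) - 4)*(-13) = (-1 - 4)*(-13) = -5*(-13) = 65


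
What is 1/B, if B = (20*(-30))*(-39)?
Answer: 1/23400 ≈ 4.2735e-5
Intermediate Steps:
B = 23400 (B = -600*(-39) = 23400)
1/B = 1/23400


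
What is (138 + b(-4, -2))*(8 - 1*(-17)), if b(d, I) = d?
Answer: 3350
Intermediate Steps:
(138 + b(-4, -2))*(8 - 1*(-17)) = (138 - 4)*(8 - 1*(-17)) = 134*(8 + 17) = 134*25 = 3350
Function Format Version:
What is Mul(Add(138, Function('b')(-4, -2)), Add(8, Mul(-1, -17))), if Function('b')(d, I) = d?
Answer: 3350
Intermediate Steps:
Mul(Add(138, Function('b')(-4, -2)), Add(8, Mul(-1, -17))) = Mul(Add(138, -4), Add(8, Mul(-1, -17))) = Mul(134, Add(8, 17)) = Mul(134, 25) = 3350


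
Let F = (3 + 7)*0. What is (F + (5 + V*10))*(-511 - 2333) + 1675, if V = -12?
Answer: 328735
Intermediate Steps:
F = 0 (F = 10*0 = 0)
(F + (5 + V*10))*(-511 - 2333) + 1675 = (0 + (5 - 12*10))*(-511 - 2333) + 1675 = (0 + (5 - 120))*(-2844) + 1675 = (0 - 115)*(-2844) + 1675 = -115*(-2844) + 1675 = 327060 + 1675 = 328735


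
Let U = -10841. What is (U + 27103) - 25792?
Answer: -9530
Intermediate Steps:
(U + 27103) - 25792 = (-10841 + 27103) - 25792 = 16262 - 25792 = -9530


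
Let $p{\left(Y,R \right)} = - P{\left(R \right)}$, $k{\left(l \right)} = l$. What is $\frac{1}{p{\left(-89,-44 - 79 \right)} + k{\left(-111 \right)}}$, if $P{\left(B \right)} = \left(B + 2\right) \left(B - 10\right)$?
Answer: $- \frac{1}{16204} \approx -6.1713 \cdot 10^{-5}$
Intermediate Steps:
$P{\left(B \right)} = \left(-10 + B\right) \left(2 + B\right)$ ($P{\left(B \right)} = \left(2 + B\right) \left(-10 + B\right) = \left(-10 + B\right) \left(2 + B\right)$)
$p{\left(Y,R \right)} = 20 - R^{2} + 8 R$ ($p{\left(Y,R \right)} = - (-20 + R^{2} - 8 R) = 20 - R^{2} + 8 R$)
$\frac{1}{p{\left(-89,-44 - 79 \right)} + k{\left(-111 \right)}} = \frac{1}{\left(20 - \left(-44 - 79\right)^{2} + 8 \left(-44 - 79\right)\right) - 111} = \frac{1}{\left(20 - \left(-123\right)^{2} + 8 \left(-123\right)\right) - 111} = \frac{1}{\left(20 - 15129 - 984\right) - 111} = \frac{1}{-16093 - 111} = \frac{1}{-16204} = - \frac{1}{16204}$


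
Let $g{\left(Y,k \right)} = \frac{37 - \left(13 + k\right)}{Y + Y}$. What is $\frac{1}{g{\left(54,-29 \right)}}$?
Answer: $\frac{108}{53} \approx 2.0377$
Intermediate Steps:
$g{\left(Y,k \right)} = \frac{24 - k}{2 Y}$
$\frac{1}{g{\left(54,-29 \right)}} = \frac{1}{\frac{1}{2} \cdot \frac{1}{54} \left(24 - -29\right)} = \frac{1}{\frac{1}{2} \cdot \frac{1}{54} \left(24 + 29\right)} = \frac{1}{\frac{1}{2} \cdot \frac{1}{54} \cdot 53} = \frac{1}{\frac{53}{108}} = \frac{108}{53}$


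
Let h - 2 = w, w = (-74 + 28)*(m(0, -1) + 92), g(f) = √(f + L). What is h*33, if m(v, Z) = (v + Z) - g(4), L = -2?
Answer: -138072 + 1518*√2 ≈ -1.3593e+5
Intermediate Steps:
g(f) = √(-2 + f) (g(f) = √(f - 2) = √(-2 + f))
m(v, Z) = Z + v - √2 (m(v, Z) = (v + Z) - √(-2 + 4) = (Z + v) - √2 = Z + v - √2)
w = -4186 + 46*√2 (w = (-74 + 28)*((-1 + 0 - √2) + 92) = -46*((-1 - √2) + 92) = -46*(91 - √2) = -4186 + 46*√2 ≈ -4120.9)
h = -4184 + 46*√2 (h = 2 + (-4186 + 46*√2) = -4184 + 46*√2 ≈ -4118.9)
h*33 = (-4184 + 46*√2)*33 = -138072 + 1518*√2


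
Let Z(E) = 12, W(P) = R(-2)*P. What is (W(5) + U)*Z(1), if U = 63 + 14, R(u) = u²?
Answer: 1164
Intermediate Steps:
W(P) = 4*P (W(P) = (-2)²*P = 4*P)
U = 77
(W(5) + U)*Z(1) = (4*5 + 77)*12 = (20 + 77)*12 = 97*12 = 1164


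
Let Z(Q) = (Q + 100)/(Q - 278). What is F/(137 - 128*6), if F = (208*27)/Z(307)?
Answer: -162864/256817 ≈ -0.63416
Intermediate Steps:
Z(Q) = (100 + Q)/(-278 + Q)
F = 162864/407 (F = (208*27)/(((100 + 307)/(-278 + 307))) = 5616/((407/29)) = 5616/(((1/29)*407)) = 5616/(407/29) = 5616*(29/407) = 162864/407 ≈ 400.16)
F/(137 - 128*6) = 162864/(407*(137 - 128*6)) = 162864/(407*(137 - 768)) = (162864/407)/(-631) = (162864/407)*(-1/631) = -162864/256817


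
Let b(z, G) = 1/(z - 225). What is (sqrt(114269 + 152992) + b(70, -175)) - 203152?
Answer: -31488561/155 + sqrt(267261) ≈ -2.0264e+5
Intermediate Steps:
b(z, G) = 1/(-225 + z)
(sqrt(114269 + 152992) + b(70, -175)) - 203152 = (sqrt(114269 + 152992) + 1/(-225 + 70)) - 203152 = (sqrt(267261) + 1/(-155)) - 203152 = (sqrt(267261) - 1/155) - 203152 = (-1/155 + sqrt(267261)) - 203152 = -31488561/155 + sqrt(267261)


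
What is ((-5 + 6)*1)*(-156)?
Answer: -156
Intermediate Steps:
((-5 + 6)*1)*(-156) = (1*1)*(-156) = 1*(-156) = -156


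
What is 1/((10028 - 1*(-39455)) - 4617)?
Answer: 1/44866 ≈ 2.2289e-5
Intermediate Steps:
1/((10028 - 1*(-39455)) - 4617) = 1/((10028 + 39455) - 4617) = 1/(49483 - 4617) = 1/44866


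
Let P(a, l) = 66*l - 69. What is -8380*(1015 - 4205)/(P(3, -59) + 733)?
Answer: -2673220/323 ≈ -8276.2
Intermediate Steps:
P(a, l) = -69 + 66*l
-8380*(1015 - 4205)/(P(3, -59) + 733) = -8380*(1015 - 4205)/((-69 + 66*(-59)) + 733) = -8380*(-3190/((-69 - 3894) + 733)) = -8380*(-3190/(-3963 + 733)) = -8380/((-3230*(-1/3190))) = -8380/323/319 = -8380*319/323 = -2673220/323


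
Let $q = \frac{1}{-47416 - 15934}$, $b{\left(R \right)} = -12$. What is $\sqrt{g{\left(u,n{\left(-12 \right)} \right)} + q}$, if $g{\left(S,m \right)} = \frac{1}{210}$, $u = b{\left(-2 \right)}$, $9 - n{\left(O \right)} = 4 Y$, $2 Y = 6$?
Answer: $\frac{\sqrt{1714251}}{19005} \approx 0.068892$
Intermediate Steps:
$Y = 3$ ($Y = \frac{1}{2} \cdot 6 = 3$)
$n{\left(O \right)} = -3$ ($n{\left(O \right)} = 9 - 4 \cdot 3 = 9 - 12 = -3$)
$u = -12$
$g{\left(S,m \right)} = \frac{1}{210}$
$q = - \frac{1}{63350}$ ($q = \frac{1}{-63350} = - \frac{1}{63350} \approx -1.5785 \cdot 10^{-5}$)
$\sqrt{g{\left(u,n{\left(-12 \right)} \right)} + q} = \sqrt{\frac{1}{210} - \frac{1}{63350}} = \sqrt{\frac{451}{95025}} = \frac{\sqrt{1714251}}{19005}$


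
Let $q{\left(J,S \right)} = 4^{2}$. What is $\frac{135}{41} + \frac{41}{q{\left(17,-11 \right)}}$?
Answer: $\frac{3841}{656} \approx 5.8552$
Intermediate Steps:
$q{\left(J,S \right)} = 16$
$\frac{135}{41} + \frac{41}{q{\left(17,-11 \right)}} = \frac{135}{41} + \frac{41}{16} = \frac{3841}{656}$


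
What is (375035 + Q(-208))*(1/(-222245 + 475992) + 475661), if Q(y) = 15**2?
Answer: 45292963276459680/253747 ≈ 1.7850e+11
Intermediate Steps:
Q(y) = 225
(375035 + Q(-208))*(1/(-222245 + 475992) + 475661) = (375035 + 225)*(1/(-222245 + 475992) + 475661) = 375260*(1/253747 + 475661) = 375260*(120697551768/253747) = 45292963276459680/253747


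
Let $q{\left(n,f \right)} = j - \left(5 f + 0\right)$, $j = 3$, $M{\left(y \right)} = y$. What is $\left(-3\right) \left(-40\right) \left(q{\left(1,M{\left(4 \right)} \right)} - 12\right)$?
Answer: $-3480$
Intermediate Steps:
$q{\left(n,f \right)} = 3 - 5 f$ ($q{\left(n,f \right)} = 3 - \left(5 f + 0\right) = 3 - 5 f$)
$\left(-3\right) \left(-40\right) \left(q{\left(1,M{\left(4 \right)} \right)} - 12\right) = \left(-3\right) \left(-40\right) \left(\left(3 - 20\right) - 12\right) = 120 \left(\left(3 - 20\right) - 12\right) = 120 \left(-17 - 12\right) = 120 \left(-29\right) = -3480$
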